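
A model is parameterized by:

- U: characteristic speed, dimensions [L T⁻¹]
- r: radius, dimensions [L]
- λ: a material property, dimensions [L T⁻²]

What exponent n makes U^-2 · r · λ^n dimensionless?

Balance the L exponent: (1)·n from λ, plus −2·(1) + (1) = -1 from the rest, must sum to zero.
n − 1 = 0, so n = 1.

1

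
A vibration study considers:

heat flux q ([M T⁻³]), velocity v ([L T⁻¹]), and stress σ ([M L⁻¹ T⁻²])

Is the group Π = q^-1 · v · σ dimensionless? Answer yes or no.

yes

Sum the exponent of each base dimension across the product:
  M: −[q]_M + [v]_M + [σ]_M = −(1) + (0) + (1) = 0
  L: −[q]_L + [v]_L + [σ]_L = −(0) + (1) + (-1) = 0
  T: −[q]_T + [v]_T + [σ]_T = −(-3) + (-1) + (-2) = 0
All base exponents vanish — dimensionless.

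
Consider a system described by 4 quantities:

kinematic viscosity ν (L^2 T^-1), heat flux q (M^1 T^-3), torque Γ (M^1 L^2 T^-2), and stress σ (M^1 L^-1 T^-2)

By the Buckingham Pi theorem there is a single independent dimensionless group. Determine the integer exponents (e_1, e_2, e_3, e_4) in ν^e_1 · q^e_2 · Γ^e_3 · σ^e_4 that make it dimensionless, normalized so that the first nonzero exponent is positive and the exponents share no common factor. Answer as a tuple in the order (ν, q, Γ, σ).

(3, -3, -1, 4)

M: e_1·(0) + e_2·(1) + e_3·(1) + e_4·(1) = 0
L: e_1·(2) + e_2·(0) + e_3·(2) + e_4·(-1) = 0
T: e_1·(-1) + e_2·(-3) + e_3·(-2) + e_4·(-2) = 0
Solving this homogeneous linear system for the smallest-integer solution (first nonzero entry positive) gives (3, -3, -1, 4).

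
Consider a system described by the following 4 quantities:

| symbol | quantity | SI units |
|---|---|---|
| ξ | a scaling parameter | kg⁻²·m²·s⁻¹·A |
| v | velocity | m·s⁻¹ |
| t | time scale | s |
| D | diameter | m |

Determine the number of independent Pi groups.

1

There are 4 variables and 4 base dimensions (M, L, T, I).
The dimension matrix has rank 3 (less than 4: the dimension vectors are linearly dependent).
Independent dimensionless groups: 4 − 3 = 1.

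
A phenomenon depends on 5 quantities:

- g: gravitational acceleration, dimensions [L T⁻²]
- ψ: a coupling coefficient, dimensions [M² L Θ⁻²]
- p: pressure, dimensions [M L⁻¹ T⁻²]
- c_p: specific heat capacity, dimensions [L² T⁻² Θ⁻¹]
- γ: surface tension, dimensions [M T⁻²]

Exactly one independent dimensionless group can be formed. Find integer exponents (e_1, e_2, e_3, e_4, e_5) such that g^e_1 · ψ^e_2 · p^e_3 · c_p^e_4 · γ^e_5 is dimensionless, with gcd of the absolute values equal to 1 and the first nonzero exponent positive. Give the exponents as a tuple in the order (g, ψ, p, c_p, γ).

M: e_1·(0) + e_2·(2) + e_3·(1) + e_4·(0) + e_5·(1) = 0
L: e_1·(1) + e_2·(1) + e_3·(-1) + e_4·(2) + e_5·(0) = 0
T: e_1·(-2) + e_2·(0) + e_3·(-2) + e_4·(-2) + e_5·(-2) = 0
Θ: e_1·(0) + e_2·(-2) + e_3·(0) + e_4·(-1) + e_5·(0) = 0
Solving this homogeneous linear system for the smallest-integer solution (first nonzero entry positive) gives (4, 1, 1, -2, -3).

(4, 1, 1, -2, -3)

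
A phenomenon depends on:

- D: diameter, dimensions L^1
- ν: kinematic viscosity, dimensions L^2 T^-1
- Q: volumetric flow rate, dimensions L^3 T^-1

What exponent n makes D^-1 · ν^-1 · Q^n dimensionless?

Balance the L exponent: (3)·n from Q, plus −(1) − (2) = -3 from the rest, must sum to zero.
3n − 3 = 0, so n = 1.

1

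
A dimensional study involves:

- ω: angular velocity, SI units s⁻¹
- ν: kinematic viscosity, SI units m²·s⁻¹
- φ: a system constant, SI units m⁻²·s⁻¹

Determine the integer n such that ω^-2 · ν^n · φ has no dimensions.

1

Balance the L exponent: (2)·n from ν, plus −2·(0) + (-2) = -2 from the rest, must sum to zero.
2n − 2 = 0, so n = 1.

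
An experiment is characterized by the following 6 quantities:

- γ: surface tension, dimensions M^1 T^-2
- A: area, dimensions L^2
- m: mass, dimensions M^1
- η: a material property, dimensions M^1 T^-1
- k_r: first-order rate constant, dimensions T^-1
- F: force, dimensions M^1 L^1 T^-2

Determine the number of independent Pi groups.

There are 6 variables and 3 base dimensions (M, L, T).
The dimension matrix has rank 3.
Independent dimensionless groups: 6 − 3 = 3.

3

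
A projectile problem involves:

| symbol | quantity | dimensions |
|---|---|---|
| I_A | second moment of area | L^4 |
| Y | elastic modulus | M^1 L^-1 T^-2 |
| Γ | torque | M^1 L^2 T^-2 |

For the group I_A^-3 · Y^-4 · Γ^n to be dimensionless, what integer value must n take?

Balance the M exponent: (1)·n from Γ, plus −3·(0) − 4·(1) = -4 from the rest, must sum to zero.
n − 4 = 0, so n = 4.

4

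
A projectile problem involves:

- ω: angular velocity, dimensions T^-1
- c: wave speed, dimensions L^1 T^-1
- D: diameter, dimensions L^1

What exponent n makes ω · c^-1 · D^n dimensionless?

1

Balance the L exponent: (1)·n from D, plus (0) − (1) = -1 from the rest, must sum to zero.
n − 1 = 0, so n = 1.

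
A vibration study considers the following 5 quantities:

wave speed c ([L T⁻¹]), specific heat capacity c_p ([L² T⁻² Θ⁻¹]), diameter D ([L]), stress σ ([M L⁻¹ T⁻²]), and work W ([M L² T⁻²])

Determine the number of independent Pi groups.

1

There are 5 variables and 4 base dimensions (M, L, T, Θ).
The dimension matrix has rank 4.
Independent dimensionless groups: 5 − 4 = 1.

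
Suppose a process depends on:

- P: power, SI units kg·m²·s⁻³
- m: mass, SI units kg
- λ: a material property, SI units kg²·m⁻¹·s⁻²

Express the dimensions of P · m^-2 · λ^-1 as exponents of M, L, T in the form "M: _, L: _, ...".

M: -3, L: 3, T: -1

Collect each base-dimension exponent across the product:
  M: (1) − 2·(1) − (2) = -3
  L: (2) − 2·(0) − (-1) = 3
  T: (-3) − 2·(0) − (-2) = -1
So the dimensions are [M⁻³ L³ T⁻¹].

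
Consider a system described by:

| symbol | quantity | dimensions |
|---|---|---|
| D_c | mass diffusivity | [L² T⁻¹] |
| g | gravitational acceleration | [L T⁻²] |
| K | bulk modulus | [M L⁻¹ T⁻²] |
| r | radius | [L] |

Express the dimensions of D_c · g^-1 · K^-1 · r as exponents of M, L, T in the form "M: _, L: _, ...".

Collect each base-dimension exponent across the product:
  M: (0) − (0) − (1) + (0) = -1
  L: (2) − (1) − (-1) + (1) = 3
  T: (-1) − (-2) − (-2) + (0) = 3
So the dimensions are [M⁻¹ L³ T³].

M: -1, L: 3, T: 3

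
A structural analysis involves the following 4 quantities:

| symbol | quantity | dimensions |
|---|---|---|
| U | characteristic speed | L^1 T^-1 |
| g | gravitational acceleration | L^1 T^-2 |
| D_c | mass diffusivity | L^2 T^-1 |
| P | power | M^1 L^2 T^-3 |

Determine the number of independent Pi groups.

There are 4 variables and 3 base dimensions (M, L, T).
The dimension matrix has rank 3.
Independent dimensionless groups: 4 − 3 = 1.

1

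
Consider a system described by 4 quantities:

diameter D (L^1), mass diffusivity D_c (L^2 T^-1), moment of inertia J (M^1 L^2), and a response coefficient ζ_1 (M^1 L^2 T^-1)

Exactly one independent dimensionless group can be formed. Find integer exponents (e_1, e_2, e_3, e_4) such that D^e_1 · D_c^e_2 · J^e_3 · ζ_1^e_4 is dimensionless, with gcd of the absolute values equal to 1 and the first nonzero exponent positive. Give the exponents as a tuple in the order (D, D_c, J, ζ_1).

M: e_1·(0) + e_2·(0) + e_3·(1) + e_4·(1) = 0
L: e_1·(1) + e_2·(2) + e_3·(2) + e_4·(2) = 0
T: e_1·(0) + e_2·(-1) + e_3·(0) + e_4·(-1) = 0
Solving this homogeneous linear system for the smallest-integer solution (first nonzero entry positive) gives (2, -1, -1, 1).

(2, -1, -1, 1)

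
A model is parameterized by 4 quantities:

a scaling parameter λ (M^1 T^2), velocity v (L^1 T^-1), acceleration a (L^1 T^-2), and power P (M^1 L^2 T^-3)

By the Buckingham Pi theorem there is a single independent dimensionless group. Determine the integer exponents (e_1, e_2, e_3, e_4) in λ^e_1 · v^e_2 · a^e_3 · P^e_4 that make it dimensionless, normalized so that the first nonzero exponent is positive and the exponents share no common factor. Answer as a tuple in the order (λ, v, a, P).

M: e_1·(1) + e_2·(0) + e_3·(0) + e_4·(1) = 0
L: e_1·(0) + e_2·(1) + e_3·(1) + e_4·(2) = 0
T: e_1·(2) + e_2·(-1) + e_3·(-2) + e_4·(-3) = 0
Solving this homogeneous linear system for the smallest-integer solution (first nonzero entry positive) gives (1, -1, 3, -1).

(1, -1, 3, -1)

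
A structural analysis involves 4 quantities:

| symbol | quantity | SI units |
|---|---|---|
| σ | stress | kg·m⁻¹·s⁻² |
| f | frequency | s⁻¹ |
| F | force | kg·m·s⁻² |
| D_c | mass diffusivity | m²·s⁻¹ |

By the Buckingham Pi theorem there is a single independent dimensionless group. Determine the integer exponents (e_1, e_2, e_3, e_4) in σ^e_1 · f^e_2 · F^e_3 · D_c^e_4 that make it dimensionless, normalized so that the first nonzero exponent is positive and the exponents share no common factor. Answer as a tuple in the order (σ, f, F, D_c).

M: e_1·(1) + e_2·(0) + e_3·(1) + e_4·(0) = 0
L: e_1·(-1) + e_2·(0) + e_3·(1) + e_4·(2) = 0
T: e_1·(-2) + e_2·(-1) + e_3·(-2) + e_4·(-1) = 0
Solving this homogeneous linear system for the smallest-integer solution (first nonzero entry positive) gives (1, -1, -1, 1).

(1, -1, -1, 1)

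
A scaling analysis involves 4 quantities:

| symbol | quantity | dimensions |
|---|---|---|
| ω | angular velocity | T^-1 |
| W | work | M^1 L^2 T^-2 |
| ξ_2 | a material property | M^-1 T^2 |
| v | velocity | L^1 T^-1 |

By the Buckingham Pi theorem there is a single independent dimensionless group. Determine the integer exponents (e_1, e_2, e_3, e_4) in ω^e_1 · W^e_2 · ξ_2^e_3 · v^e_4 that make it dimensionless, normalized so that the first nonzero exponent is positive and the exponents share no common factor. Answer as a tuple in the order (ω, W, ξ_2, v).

(2, 1, 1, -2)

M: e_1·(0) + e_2·(1) + e_3·(-1) + e_4·(0) = 0
L: e_1·(0) + e_2·(2) + e_3·(0) + e_4·(1) = 0
T: e_1·(-1) + e_2·(-2) + e_3·(2) + e_4·(-1) = 0
Solving this homogeneous linear system for the smallest-integer solution (first nonzero entry positive) gives (2, 1, 1, -2).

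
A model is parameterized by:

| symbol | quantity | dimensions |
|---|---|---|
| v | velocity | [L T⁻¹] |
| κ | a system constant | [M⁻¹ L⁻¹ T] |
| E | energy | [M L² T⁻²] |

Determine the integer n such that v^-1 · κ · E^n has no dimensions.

Balance the M exponent: (1)·n from E, plus −(0) + (-1) = -1 from the rest, must sum to zero.
n − 1 = 0, so n = 1.

1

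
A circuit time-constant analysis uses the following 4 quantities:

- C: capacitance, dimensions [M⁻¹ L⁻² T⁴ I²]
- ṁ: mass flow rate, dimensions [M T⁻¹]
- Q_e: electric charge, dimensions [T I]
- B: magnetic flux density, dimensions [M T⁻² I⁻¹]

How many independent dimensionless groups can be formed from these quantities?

There are 4 variables and 4 base dimensions (M, L, T, I).
The dimension matrix has rank 3 (less than 4: the dimension vectors are linearly dependent).
Independent dimensionless groups: 4 − 3 = 1.

1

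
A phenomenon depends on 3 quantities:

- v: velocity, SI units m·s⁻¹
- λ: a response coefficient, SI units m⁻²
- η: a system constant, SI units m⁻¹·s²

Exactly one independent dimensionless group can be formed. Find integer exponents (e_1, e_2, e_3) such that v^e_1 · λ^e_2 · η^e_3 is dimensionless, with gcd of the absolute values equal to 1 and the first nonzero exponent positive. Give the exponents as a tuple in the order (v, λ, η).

(4, 1, 2)

L: e_1·(1) + e_2·(-2) + e_3·(-1) = 0
T: e_1·(-1) + e_2·(0) + e_3·(2) = 0
Solving this homogeneous linear system for the smallest-integer solution (first nonzero entry positive) gives (4, 1, 2).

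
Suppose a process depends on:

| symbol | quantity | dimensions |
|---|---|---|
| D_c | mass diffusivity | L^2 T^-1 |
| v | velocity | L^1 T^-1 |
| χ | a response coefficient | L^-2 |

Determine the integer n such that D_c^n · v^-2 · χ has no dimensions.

2

Balance the L exponent: (2)·n from D_c, plus −2·(1) + (-2) = -4 from the rest, must sum to zero.
2n − 4 = 0, so n = 2.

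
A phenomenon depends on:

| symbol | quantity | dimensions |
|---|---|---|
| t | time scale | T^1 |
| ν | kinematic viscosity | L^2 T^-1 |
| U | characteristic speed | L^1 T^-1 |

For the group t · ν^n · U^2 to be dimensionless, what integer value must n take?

Balance the L exponent: (2)·n from ν, plus (0) + 2·(1) = 2 from the rest, must sum to zero.
2n + 2 = 0, so n = -1.

-1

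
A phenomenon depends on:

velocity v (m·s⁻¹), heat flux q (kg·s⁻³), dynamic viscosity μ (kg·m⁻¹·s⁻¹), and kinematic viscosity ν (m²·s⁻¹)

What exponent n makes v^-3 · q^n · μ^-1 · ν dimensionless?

1

Balance the M exponent: (1)·n from q, plus −3·(0) − (1) + (0) = -1 from the rest, must sum to zero.
n − 1 = 0, so n = 1.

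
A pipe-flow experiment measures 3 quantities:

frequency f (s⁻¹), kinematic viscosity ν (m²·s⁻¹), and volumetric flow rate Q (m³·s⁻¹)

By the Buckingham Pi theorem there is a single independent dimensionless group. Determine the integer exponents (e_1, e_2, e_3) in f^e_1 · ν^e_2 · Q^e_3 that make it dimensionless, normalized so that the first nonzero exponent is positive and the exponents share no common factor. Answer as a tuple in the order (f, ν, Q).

(1, -3, 2)

L: e_1·(0) + e_2·(2) + e_3·(3) = 0
T: e_1·(-1) + e_2·(-1) + e_3·(-1) = 0
Solving this homogeneous linear system for the smallest-integer solution (first nonzero entry positive) gives (1, -3, 2).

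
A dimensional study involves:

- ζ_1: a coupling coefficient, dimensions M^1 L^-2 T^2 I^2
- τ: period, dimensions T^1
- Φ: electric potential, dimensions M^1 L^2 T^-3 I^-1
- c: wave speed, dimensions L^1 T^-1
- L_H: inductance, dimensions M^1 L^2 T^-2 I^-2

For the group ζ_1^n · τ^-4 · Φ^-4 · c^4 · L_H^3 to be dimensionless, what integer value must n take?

Balance the M exponent: (1)·n from ζ_1, plus −4·(0) − 4·(1) + 4·(0) + 3·(1) = -1 from the rest, must sum to zero.
n − 1 = 0, so n = 1.

1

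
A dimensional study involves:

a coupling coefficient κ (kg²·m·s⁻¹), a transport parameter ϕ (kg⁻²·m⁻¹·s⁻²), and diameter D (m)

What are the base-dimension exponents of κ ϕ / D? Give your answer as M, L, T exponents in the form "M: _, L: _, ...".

M: 0, L: -1, T: -3

Collect each base-dimension exponent across the product:
  M: (2) + (-2) − (0) = 0
  L: (1) + (-1) − (1) = -1
  T: (-1) + (-2) − (0) = -3
So the dimensions are [L⁻¹ T⁻³].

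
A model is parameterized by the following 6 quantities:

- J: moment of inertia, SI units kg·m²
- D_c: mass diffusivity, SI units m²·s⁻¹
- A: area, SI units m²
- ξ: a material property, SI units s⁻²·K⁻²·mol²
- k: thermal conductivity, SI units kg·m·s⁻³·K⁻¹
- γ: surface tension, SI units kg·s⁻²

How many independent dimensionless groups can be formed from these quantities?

1

There are 6 variables and 5 base dimensions (M, L, T, Θ, N).
The dimension matrix has rank 5.
Independent dimensionless groups: 6 − 5 = 1.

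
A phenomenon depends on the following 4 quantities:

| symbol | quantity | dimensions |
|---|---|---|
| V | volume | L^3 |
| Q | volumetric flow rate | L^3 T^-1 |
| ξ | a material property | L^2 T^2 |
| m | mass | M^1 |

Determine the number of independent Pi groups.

1

There are 4 variables and 3 base dimensions (M, L, T).
The dimension matrix has rank 3.
Independent dimensionless groups: 4 − 3 = 1.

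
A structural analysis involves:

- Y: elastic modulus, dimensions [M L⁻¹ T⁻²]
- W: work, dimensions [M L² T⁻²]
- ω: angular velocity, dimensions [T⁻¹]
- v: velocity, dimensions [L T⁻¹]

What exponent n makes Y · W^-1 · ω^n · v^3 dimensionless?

-3

Balance the T exponent: (-1)·n from ω, plus (-2) − (-2) + 3·(-1) = -3 from the rest, must sum to zero.
−n − 3 = 0, so n = -3.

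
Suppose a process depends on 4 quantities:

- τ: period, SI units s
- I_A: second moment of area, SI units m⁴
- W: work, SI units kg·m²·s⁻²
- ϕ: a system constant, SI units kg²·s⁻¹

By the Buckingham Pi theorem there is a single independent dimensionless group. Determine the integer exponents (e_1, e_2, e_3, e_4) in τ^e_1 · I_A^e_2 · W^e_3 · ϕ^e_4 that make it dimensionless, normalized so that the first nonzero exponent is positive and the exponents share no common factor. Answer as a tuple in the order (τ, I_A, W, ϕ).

M: e_1·(0) + e_2·(0) + e_3·(1) + e_4·(2) = 0
L: e_1·(0) + e_2·(4) + e_3·(2) + e_4·(0) = 0
T: e_1·(1) + e_2·(0) + e_3·(-2) + e_4·(-1) = 0
Solving this homogeneous linear system for the smallest-integer solution (first nonzero entry positive) gives (3, -1, 2, -1).

(3, -1, 2, -1)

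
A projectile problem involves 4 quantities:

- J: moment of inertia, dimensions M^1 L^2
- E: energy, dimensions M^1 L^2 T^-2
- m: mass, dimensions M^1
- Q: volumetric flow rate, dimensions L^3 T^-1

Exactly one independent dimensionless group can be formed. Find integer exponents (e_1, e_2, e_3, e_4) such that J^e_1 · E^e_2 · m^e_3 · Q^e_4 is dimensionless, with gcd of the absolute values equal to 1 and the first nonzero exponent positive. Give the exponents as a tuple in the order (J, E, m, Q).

M: e_1·(1) + e_2·(1) + e_3·(1) + e_4·(0) = 0
L: e_1·(2) + e_2·(2) + e_3·(0) + e_4·(3) = 0
T: e_1·(0) + e_2·(-2) + e_3·(0) + e_4·(-1) = 0
Solving this homogeneous linear system for the smallest-integer solution (first nonzero entry positive) gives (2, 1, -3, -2).

(2, 1, -3, -2)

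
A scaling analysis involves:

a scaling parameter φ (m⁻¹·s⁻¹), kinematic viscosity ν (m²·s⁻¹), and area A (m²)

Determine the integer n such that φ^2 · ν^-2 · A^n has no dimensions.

3

Balance the L exponent: (2)·n from A, plus 2·(-1) − 2·(2) = -6 from the rest, must sum to zero.
2n − 6 = 0, so n = 3.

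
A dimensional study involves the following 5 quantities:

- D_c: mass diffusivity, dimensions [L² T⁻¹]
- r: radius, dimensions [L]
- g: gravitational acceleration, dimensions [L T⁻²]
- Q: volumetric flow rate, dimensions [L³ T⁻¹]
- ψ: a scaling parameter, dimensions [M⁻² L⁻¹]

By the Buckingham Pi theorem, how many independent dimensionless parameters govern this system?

There are 5 variables and 3 base dimensions (M, L, T).
The dimension matrix has rank 3.
Independent dimensionless groups: 5 − 3 = 2.

2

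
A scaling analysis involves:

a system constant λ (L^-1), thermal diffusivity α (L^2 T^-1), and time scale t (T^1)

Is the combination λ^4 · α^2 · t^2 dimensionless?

Sum the exponent of each base dimension across the product:
  M: 4·[λ]_M + 2·[α]_M + 2·[t]_M = 4·(0) + 2·(0) + 2·(0) = 0
  L: 4·[λ]_L + 2·[α]_L + 2·[t]_L = 4·(-1) + 2·(2) + 2·(0) = 0
  T: 4·[λ]_T + 2·[α]_T + 2·[t]_T = 4·(0) + 2·(-1) + 2·(1) = 0
All base exponents vanish — dimensionless.

yes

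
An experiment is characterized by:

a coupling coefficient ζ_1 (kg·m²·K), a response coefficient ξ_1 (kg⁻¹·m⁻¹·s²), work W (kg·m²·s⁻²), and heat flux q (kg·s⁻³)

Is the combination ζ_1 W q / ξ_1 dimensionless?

no

Sum the exponent of each base dimension across the product:
  M: [ζ_1]_M − [ξ_1]_M + [W]_M + [q]_M = (1) − (-1) + (1) + (1) = 4
  L: [ζ_1]_L − [ξ_1]_L + [W]_L + [q]_L = (2) − (-1) + (2) + (0) = 5
  T: [ζ_1]_T − [ξ_1]_T + [W]_T + [q]_T = (0) − (2) + (-2) + (-3) = -7
  Θ: [ζ_1]_Θ − [ξ_1]_Θ + [W]_Θ + [q]_Θ = (1) − (0) + (0) + (0) = 1
Net dimensions [M⁴ L⁵ T⁻⁷ Θ] ≠ [1] — not dimensionless.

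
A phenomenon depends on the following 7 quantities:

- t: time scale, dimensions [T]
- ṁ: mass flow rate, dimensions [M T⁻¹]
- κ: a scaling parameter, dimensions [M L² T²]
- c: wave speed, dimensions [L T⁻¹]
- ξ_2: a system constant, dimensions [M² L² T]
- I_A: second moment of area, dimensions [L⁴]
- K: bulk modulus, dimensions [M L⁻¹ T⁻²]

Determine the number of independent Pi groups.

4

There are 7 variables and 3 base dimensions (M, L, T).
The dimension matrix has rank 3.
Independent dimensionless groups: 7 − 3 = 4.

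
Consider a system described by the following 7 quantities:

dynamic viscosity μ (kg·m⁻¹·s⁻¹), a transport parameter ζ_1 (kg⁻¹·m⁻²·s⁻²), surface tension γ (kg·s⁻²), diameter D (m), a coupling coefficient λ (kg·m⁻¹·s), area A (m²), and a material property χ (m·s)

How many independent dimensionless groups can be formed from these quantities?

There are 7 variables and 3 base dimensions (M, L, T).
The dimension matrix has rank 3.
Independent dimensionless groups: 7 − 3 = 4.

4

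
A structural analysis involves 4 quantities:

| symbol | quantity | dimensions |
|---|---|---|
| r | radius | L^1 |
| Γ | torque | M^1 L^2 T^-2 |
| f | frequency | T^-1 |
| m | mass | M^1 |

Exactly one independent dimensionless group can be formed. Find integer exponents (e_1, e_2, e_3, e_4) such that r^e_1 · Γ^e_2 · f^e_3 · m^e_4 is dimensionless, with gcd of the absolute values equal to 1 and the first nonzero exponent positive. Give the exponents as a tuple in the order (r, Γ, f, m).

M: e_1·(0) + e_2·(1) + e_3·(0) + e_4·(1) = 0
L: e_1·(1) + e_2·(2) + e_3·(0) + e_4·(0) = 0
T: e_1·(0) + e_2·(-2) + e_3·(-1) + e_4·(0) = 0
Solving this homogeneous linear system for the smallest-integer solution (first nonzero entry positive) gives (2, -1, 2, 1).

(2, -1, 2, 1)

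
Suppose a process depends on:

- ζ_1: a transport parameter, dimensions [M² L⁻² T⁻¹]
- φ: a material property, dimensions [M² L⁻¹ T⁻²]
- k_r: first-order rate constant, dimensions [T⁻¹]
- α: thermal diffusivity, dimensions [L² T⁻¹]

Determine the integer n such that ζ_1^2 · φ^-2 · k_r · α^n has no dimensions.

Balance the L exponent: (2)·n from α, plus 2·(-2) − 2·(-1) + (0) = -2 from the rest, must sum to zero.
2n − 2 = 0, so n = 1.

1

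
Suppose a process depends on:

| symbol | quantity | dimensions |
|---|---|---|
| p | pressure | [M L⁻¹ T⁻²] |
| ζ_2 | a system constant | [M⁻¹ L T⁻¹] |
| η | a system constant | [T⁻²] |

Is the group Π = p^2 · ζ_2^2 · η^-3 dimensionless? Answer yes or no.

Sum the exponent of each base dimension across the product:
  M: 2·[p]_M + 2·[ζ_2]_M − 3·[η]_M = 2·(1) + 2·(-1) − 3·(0) = 0
  L: 2·[p]_L + 2·[ζ_2]_L − 3·[η]_L = 2·(-1) + 2·(1) − 3·(0) = 0
  T: 2·[p]_T + 2·[ζ_2]_T − 3·[η]_T = 2·(-2) + 2·(-1) − 3·(-2) = 0
All base exponents vanish — dimensionless.

yes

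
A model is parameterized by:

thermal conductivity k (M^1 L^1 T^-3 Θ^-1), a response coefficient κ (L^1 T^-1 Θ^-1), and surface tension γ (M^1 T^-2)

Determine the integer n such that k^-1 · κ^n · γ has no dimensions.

1

Balance the L exponent: (1)·n from κ, plus −(1) + (0) = -1 from the rest, must sum to zero.
n − 1 = 0, so n = 1.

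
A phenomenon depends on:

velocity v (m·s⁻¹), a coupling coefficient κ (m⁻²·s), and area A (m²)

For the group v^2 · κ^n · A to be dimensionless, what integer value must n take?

2

Balance the L exponent: (-2)·n from κ, plus 2·(1) + (2) = 4 from the rest, must sum to zero.
-2n + 4 = 0, so n = 2.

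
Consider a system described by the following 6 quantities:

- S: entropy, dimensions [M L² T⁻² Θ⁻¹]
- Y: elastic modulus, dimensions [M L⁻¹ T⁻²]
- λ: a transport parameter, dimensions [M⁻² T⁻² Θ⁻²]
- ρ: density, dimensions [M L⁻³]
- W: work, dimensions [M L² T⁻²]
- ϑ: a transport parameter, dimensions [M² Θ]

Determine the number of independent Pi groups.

2

There are 6 variables and 4 base dimensions (M, L, T, Θ).
The dimension matrix has rank 4.
Independent dimensionless groups: 6 − 4 = 2.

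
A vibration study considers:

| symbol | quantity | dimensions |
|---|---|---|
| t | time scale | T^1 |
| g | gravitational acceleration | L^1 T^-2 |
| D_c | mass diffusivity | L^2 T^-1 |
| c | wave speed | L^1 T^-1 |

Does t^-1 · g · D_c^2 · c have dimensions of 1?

no

Sum the exponent of each base dimension across the product:
  L: −[t]_L + [g]_L + 2·[D_c]_L + [c]_L = −(0) + (1) + 2·(2) + (1) = 6
  T: −[t]_T + [g]_T + 2·[D_c]_T + [c]_T = −(1) + (-2) + 2·(-1) + (-1) = -6
Net dimensions [L⁶ T⁻⁶] ≠ [1] — not dimensionless.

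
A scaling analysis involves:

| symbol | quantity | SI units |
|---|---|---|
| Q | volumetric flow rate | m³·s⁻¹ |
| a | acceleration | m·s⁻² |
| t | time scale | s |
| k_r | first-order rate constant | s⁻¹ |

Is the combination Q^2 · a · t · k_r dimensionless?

Sum the exponent of each base dimension across the product:
  L: 2·[Q]_L + [a]_L + [t]_L + [k_r]_L = 2·(3) + (1) + (0) + (0) = 7
  T: 2·[Q]_T + [a]_T + [t]_T + [k_r]_T = 2·(-1) + (-2) + (1) + (-1) = -4
Net dimensions [L⁷ T⁻⁴] ≠ [1] — not dimensionless.

no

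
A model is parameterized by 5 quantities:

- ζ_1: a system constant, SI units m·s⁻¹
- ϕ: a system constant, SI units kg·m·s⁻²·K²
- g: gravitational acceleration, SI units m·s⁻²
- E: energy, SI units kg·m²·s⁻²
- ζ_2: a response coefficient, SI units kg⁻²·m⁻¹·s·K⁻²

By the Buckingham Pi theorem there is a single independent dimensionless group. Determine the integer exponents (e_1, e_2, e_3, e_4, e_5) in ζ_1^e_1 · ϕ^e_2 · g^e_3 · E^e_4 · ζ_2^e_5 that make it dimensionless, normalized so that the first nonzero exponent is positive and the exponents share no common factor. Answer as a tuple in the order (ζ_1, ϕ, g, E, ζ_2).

M: e_1·(0) + e_2·(1) + e_3·(0) + e_4·(1) + e_5·(-2) = 0
L: e_1·(1) + e_2·(1) + e_3·(1) + e_4·(2) + e_5·(-1) = 0
T: e_1·(-1) + e_2·(-2) + e_3·(-2) + e_4·(-2) + e_5·(1) = 0
Θ: e_1·(0) + e_2·(2) + e_3·(0) + e_4·(0) + e_5·(-2) = 0
Solving this homogeneous linear system for the smallest-integer solution (first nonzero entry positive) gives (1, -1, 1, -1, -1).

(1, -1, 1, -1, -1)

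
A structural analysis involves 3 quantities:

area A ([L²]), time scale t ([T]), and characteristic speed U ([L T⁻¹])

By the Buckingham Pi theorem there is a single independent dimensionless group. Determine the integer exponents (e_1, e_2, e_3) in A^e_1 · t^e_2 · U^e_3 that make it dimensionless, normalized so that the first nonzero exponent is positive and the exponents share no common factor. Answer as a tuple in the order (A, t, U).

L: e_1·(2) + e_2·(0) + e_3·(1) = 0
T: e_1·(0) + e_2·(1) + e_3·(-1) = 0
Solving this homogeneous linear system for the smallest-integer solution (first nonzero entry positive) gives (1, -2, -2).

(1, -2, -2)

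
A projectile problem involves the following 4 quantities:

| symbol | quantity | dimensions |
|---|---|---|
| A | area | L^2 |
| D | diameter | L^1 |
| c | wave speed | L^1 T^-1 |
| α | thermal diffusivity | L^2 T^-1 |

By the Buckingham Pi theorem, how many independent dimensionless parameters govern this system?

2

There are 4 variables and 2 base dimensions (L, T).
The dimension matrix has rank 2.
Independent dimensionless groups: 4 − 2 = 2.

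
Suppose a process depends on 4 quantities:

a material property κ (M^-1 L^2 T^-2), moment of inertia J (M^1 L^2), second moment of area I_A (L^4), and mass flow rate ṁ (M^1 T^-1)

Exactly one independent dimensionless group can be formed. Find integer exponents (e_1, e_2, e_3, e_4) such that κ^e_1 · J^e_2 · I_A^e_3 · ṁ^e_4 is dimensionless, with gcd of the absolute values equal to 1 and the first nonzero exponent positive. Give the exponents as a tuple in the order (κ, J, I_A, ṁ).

(1, 3, -2, -2)

M: e_1·(-1) + e_2·(1) + e_3·(0) + e_4·(1) = 0
L: e_1·(2) + e_2·(2) + e_3·(4) + e_4·(0) = 0
T: e_1·(-2) + e_2·(0) + e_3·(0) + e_4·(-1) = 0
Solving this homogeneous linear system for the smallest-integer solution (first nonzero entry positive) gives (1, 3, -2, -2).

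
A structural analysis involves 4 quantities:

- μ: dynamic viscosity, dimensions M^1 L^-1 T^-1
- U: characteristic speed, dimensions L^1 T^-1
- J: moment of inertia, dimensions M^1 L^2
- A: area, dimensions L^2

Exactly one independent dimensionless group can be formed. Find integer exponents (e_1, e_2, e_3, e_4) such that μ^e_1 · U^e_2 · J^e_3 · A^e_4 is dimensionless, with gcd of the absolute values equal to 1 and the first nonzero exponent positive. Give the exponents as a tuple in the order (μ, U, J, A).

M: e_1·(1) + e_2·(0) + e_3·(1) + e_4·(0) = 0
L: e_1·(-1) + e_2·(1) + e_3·(2) + e_4·(2) = 0
T: e_1·(-1) + e_2·(-1) + e_3·(0) + e_4·(0) = 0
Solving this homogeneous linear system for the smallest-integer solution (first nonzero entry positive) gives (1, -1, -1, 2).

(1, -1, -1, 2)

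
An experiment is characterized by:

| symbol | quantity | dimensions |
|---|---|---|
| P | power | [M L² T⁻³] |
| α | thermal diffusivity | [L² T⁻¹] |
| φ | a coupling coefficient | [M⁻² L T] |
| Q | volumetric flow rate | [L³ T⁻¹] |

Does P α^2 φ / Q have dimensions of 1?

Sum the exponent of each base dimension across the product:
  M: [P]_M + 2·[α]_M + [φ]_M − [Q]_M = (1) + 2·(0) + (-2) − (0) = -1
  L: [P]_L + 2·[α]_L + [φ]_L − [Q]_L = (2) + 2·(2) + (1) − (3) = 4
  T: [P]_T + 2·[α]_T + [φ]_T − [Q]_T = (-3) + 2·(-1) + (1) − (-1) = -3
Net dimensions [M⁻¹ L⁴ T⁻³] ≠ [1] — not dimensionless.

no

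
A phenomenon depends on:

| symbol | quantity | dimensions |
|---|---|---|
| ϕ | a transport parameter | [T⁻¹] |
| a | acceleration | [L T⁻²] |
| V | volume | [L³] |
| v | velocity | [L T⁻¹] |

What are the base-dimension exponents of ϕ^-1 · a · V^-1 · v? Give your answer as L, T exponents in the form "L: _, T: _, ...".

Collect each base-dimension exponent across the product:
  L: −(0) + (1) − (3) + (1) = -1
  T: −(-1) + (-2) − (0) + (-1) = -2
So the dimensions are [L⁻¹ T⁻²].

L: -1, T: -2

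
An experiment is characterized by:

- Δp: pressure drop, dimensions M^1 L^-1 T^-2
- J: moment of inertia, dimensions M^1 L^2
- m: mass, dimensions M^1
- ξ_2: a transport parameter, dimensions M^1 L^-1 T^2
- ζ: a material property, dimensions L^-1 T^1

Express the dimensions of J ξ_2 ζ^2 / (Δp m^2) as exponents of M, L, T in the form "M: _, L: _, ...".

M: -1, L: 0, T: 6

Collect each base-dimension exponent across the product:
  M: −(1) + (1) − 2·(1) + (1) + 2·(0) = -1
  L: −(-1) + (2) − 2·(0) + (-1) + 2·(-1) = 0
  T: −(-2) + (0) − 2·(0) + (2) + 2·(1) = 6
So the dimensions are [M⁻¹ T⁶].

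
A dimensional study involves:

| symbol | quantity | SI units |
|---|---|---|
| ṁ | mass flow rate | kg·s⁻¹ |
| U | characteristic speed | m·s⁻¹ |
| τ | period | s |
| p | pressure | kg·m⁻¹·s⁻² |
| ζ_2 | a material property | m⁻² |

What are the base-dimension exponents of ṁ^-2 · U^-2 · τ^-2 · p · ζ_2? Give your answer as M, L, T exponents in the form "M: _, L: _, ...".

Collect each base-dimension exponent across the product:
  M: −2·(1) − 2·(0) − 2·(0) + (1) + (0) = -1
  L: −2·(0) − 2·(1) − 2·(0) + (-1) + (-2) = -5
  T: −2·(-1) − 2·(-1) − 2·(1) + (-2) + (0) = 0
So the dimensions are [M⁻¹ L⁻⁵].

M: -1, L: -5, T: 0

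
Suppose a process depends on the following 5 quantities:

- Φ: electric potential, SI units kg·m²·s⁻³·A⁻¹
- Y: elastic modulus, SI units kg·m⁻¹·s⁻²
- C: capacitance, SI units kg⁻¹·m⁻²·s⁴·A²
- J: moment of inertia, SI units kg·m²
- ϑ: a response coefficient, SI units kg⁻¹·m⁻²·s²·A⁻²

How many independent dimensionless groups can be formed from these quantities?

There are 5 variables and 4 base dimensions (M, L, T, I).
The dimension matrix has rank 4.
Independent dimensionless groups: 5 − 4 = 1.

1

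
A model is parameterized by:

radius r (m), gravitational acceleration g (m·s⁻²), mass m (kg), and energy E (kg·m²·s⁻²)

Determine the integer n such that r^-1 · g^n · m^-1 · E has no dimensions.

Balance the L exponent: (1)·n from g, plus −(1) − (0) + (2) = 1 from the rest, must sum to zero.
n + 1 = 0, so n = -1.

-1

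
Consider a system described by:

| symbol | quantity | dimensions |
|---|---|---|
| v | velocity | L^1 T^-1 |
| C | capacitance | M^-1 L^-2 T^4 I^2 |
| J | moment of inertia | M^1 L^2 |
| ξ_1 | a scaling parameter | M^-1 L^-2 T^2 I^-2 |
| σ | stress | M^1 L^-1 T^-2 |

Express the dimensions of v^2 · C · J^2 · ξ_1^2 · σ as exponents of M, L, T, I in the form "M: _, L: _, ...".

Collect each base-dimension exponent across the product:
  M: 2·(0) + (-1) + 2·(1) + 2·(-1) + (1) = 0
  L: 2·(1) + (-2) + 2·(2) + 2·(-2) + (-1) = -1
  T: 2·(-1) + (4) + 2·(0) + 2·(2) + (-2) = 4
  I: 2·(0) + (2) + 2·(0) + 2·(-2) + (0) = -2
So the dimensions are [L⁻¹ T⁴ I⁻²].

M: 0, L: -1, T: 4, I: -2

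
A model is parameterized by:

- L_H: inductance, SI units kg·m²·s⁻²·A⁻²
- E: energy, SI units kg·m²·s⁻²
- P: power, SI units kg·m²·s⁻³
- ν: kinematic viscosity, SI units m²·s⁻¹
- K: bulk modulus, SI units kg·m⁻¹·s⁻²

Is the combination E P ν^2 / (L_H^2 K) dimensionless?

no

Sum the exponent of each base dimension across the product:
  M: −2·[L_H]_M + [E]_M + [P]_M + 2·[ν]_M − [K]_M = −2·(1) + (1) + (1) + 2·(0) − (1) = -1
  L: −2·[L_H]_L + [E]_L + [P]_L + 2·[ν]_L − [K]_L = −2·(2) + (2) + (2) + 2·(2) − (-1) = 5
  T: −2·[L_H]_T + [E]_T + [P]_T + 2·[ν]_T − [K]_T = −2·(-2) + (-2) + (-3) + 2·(-1) − (-2) = -1
  I: −2·[L_H]_I + [E]_I + [P]_I + 2·[ν]_I − [K]_I = −2·(-2) + (0) + (0) + 2·(0) − (0) = 4
Net dimensions [M⁻¹ L⁵ T⁻¹ I⁴] ≠ [1] — not dimensionless.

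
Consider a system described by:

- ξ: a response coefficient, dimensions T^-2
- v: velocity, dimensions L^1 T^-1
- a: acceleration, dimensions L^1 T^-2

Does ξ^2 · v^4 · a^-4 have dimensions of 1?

yes

Sum the exponent of each base dimension across the product:
  L: 2·[ξ]_L + 4·[v]_L − 4·[a]_L = 2·(0) + 4·(1) − 4·(1) = 0
  T: 2·[ξ]_T + 4·[v]_T − 4·[a]_T = 2·(-2) + 4·(-1) − 4·(-2) = 0
All base exponents vanish — dimensionless.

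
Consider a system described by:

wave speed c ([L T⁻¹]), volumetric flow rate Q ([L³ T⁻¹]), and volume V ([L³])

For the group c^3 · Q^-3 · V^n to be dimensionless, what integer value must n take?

2

Balance the L exponent: (3)·n from V, plus 3·(1) − 3·(3) = -6 from the rest, must sum to zero.
3n − 6 = 0, so n = 2.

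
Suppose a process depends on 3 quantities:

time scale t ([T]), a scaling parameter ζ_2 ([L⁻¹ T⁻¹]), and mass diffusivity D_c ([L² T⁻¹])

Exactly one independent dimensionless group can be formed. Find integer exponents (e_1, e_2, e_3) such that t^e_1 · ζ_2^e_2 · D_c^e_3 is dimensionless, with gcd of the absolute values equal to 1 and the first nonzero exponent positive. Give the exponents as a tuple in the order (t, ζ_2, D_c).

L: e_1·(0) + e_2·(-1) + e_3·(2) = 0
T: e_1·(1) + e_2·(-1) + e_3·(-1) = 0
Solving this homogeneous linear system for the smallest-integer solution (first nonzero entry positive) gives (3, 2, 1).

(3, 2, 1)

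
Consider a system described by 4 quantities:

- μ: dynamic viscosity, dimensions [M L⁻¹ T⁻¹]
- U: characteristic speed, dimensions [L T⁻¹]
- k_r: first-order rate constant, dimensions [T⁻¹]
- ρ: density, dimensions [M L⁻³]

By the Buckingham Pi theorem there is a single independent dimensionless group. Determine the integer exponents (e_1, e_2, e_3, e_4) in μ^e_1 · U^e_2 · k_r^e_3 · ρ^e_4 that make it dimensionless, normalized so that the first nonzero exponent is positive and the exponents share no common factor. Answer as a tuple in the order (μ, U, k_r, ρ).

M: e_1·(1) + e_2·(0) + e_3·(0) + e_4·(1) = 0
L: e_1·(-1) + e_2·(1) + e_3·(0) + e_4·(-3) = 0
T: e_1·(-1) + e_2·(-1) + e_3·(-1) + e_4·(0) = 0
Solving this homogeneous linear system for the smallest-integer solution (first nonzero entry positive) gives (1, -2, 1, -1).

(1, -2, 1, -1)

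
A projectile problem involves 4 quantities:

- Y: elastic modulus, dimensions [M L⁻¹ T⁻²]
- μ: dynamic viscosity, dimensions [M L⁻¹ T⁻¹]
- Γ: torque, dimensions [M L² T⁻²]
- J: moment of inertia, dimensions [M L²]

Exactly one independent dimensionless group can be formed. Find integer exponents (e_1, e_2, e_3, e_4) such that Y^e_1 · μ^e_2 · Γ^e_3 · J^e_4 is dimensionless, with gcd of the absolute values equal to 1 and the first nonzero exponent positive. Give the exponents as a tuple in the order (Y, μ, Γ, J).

M: e_1·(1) + e_2·(1) + e_3·(1) + e_4·(1) = 0
L: e_1·(-1) + e_2·(-1) + e_3·(2) + e_4·(2) = 0
T: e_1·(-2) + e_2·(-1) + e_3·(-2) + e_4·(0) = 0
Solving this homogeneous linear system for the smallest-integer solution (first nonzero entry positive) gives (2, -2, -1, 1).

(2, -2, -1, 1)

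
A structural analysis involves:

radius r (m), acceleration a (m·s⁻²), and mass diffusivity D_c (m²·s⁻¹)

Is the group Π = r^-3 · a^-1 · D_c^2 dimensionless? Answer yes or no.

yes

Sum the exponent of each base dimension across the product:
  M: −3·[r]_M − [a]_M + 2·[D_c]_M = −3·(0) − (0) + 2·(0) = 0
  L: −3·[r]_L − [a]_L + 2·[D_c]_L = −3·(1) − (1) + 2·(2) = 0
  T: −3·[r]_T − [a]_T + 2·[D_c]_T = −3·(0) − (-2) + 2·(-1) = 0
All base exponents vanish — dimensionless.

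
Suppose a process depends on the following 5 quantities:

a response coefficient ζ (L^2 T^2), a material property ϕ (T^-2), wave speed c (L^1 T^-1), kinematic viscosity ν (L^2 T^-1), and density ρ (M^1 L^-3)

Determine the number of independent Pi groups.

There are 5 variables and 3 base dimensions (M, L, T).
The dimension matrix has rank 3.
Independent dimensionless groups: 5 − 3 = 2.

2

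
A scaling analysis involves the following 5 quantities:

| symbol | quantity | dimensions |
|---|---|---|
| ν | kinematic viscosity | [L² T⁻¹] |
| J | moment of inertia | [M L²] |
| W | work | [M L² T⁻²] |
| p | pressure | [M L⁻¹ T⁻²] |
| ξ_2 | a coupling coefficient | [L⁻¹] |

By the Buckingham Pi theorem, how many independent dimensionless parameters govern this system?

There are 5 variables and 3 base dimensions (M, L, T).
The dimension matrix has rank 3.
Independent dimensionless groups: 5 − 3 = 2.

2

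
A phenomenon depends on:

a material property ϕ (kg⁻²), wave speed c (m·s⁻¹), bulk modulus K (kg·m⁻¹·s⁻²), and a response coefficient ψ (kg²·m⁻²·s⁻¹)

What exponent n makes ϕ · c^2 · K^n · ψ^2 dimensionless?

Balance the M exponent: (1)·n from K, plus (-2) + 2·(0) + 2·(2) = 2 from the rest, must sum to zero.
n + 2 = 0, so n = -2.

-2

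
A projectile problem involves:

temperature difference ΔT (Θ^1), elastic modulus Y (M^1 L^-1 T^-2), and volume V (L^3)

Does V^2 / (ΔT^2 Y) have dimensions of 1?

no

Sum the exponent of each base dimension across the product:
  M: −2·[ΔT]_M − [Y]_M + 2·[V]_M = −2·(0) − (1) + 2·(0) = -1
  L: −2·[ΔT]_L − [Y]_L + 2·[V]_L = −2·(0) − (-1) + 2·(3) = 7
  T: −2·[ΔT]_T − [Y]_T + 2·[V]_T = −2·(0) − (-2) + 2·(0) = 2
  Θ: −2·[ΔT]_Θ − [Y]_Θ + 2·[V]_Θ = −2·(1) − (0) + 2·(0) = -2
Net dimensions [M⁻¹ L⁷ T² Θ⁻²] ≠ [1] — not dimensionless.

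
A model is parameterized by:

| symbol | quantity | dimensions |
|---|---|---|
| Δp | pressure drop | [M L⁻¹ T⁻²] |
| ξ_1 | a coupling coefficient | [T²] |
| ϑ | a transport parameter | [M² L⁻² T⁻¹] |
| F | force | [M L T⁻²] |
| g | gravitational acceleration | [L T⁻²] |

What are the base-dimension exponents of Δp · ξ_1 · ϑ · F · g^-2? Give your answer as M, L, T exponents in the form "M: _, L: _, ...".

Collect each base-dimension exponent across the product:
  M: (1) + (0) + (2) + (1) − 2·(0) = 4
  L: (-1) + (0) + (-2) + (1) − 2·(1) = -4
  T: (-2) + (2) + (-1) + (-2) − 2·(-2) = 1
So the dimensions are [M⁴ L⁻⁴ T].

M: 4, L: -4, T: 1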